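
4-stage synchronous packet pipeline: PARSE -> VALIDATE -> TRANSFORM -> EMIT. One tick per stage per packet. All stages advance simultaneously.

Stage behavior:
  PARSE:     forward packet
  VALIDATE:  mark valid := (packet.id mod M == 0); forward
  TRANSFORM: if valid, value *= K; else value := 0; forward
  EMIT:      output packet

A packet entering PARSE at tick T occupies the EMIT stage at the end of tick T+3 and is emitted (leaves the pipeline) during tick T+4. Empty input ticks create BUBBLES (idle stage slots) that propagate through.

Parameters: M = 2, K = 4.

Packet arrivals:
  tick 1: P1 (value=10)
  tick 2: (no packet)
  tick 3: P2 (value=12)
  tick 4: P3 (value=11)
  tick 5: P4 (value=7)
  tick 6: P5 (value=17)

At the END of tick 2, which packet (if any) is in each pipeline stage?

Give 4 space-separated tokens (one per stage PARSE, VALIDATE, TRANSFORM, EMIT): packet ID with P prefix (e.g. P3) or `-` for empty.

Answer: - P1 - -

Derivation:
Tick 1: [PARSE:P1(v=10,ok=F), VALIDATE:-, TRANSFORM:-, EMIT:-] out:-; in:P1
Tick 2: [PARSE:-, VALIDATE:P1(v=10,ok=F), TRANSFORM:-, EMIT:-] out:-; in:-
At end of tick 2: ['-', 'P1', '-', '-']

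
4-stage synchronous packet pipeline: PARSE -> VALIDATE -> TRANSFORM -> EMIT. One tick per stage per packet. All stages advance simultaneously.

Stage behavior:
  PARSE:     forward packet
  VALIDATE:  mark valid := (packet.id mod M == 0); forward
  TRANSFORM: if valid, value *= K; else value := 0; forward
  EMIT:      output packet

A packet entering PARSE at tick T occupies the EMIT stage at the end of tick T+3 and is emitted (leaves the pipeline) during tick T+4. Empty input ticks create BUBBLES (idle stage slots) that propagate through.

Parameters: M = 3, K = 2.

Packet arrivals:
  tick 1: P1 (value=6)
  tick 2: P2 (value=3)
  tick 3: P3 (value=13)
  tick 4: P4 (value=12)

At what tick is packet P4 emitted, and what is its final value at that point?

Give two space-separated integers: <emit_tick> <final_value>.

Tick 1: [PARSE:P1(v=6,ok=F), VALIDATE:-, TRANSFORM:-, EMIT:-] out:-; in:P1
Tick 2: [PARSE:P2(v=3,ok=F), VALIDATE:P1(v=6,ok=F), TRANSFORM:-, EMIT:-] out:-; in:P2
Tick 3: [PARSE:P3(v=13,ok=F), VALIDATE:P2(v=3,ok=F), TRANSFORM:P1(v=0,ok=F), EMIT:-] out:-; in:P3
Tick 4: [PARSE:P4(v=12,ok=F), VALIDATE:P3(v=13,ok=T), TRANSFORM:P2(v=0,ok=F), EMIT:P1(v=0,ok=F)] out:-; in:P4
Tick 5: [PARSE:-, VALIDATE:P4(v=12,ok=F), TRANSFORM:P3(v=26,ok=T), EMIT:P2(v=0,ok=F)] out:P1(v=0); in:-
Tick 6: [PARSE:-, VALIDATE:-, TRANSFORM:P4(v=0,ok=F), EMIT:P3(v=26,ok=T)] out:P2(v=0); in:-
Tick 7: [PARSE:-, VALIDATE:-, TRANSFORM:-, EMIT:P4(v=0,ok=F)] out:P3(v=26); in:-
Tick 8: [PARSE:-, VALIDATE:-, TRANSFORM:-, EMIT:-] out:P4(v=0); in:-
P4: arrives tick 4, valid=False (id=4, id%3=1), emit tick 8, final value 0

Answer: 8 0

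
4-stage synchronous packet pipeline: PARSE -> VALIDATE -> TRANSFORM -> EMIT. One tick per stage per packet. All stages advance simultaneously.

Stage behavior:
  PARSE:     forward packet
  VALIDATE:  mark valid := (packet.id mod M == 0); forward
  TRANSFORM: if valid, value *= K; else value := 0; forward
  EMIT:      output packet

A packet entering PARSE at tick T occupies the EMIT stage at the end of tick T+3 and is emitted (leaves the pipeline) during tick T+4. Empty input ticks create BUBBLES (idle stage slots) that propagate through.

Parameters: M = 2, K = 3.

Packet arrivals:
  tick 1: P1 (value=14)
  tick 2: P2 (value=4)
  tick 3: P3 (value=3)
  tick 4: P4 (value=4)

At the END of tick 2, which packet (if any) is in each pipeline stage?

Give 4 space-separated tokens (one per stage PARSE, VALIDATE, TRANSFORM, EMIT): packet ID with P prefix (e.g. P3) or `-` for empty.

Answer: P2 P1 - -

Derivation:
Tick 1: [PARSE:P1(v=14,ok=F), VALIDATE:-, TRANSFORM:-, EMIT:-] out:-; in:P1
Tick 2: [PARSE:P2(v=4,ok=F), VALIDATE:P1(v=14,ok=F), TRANSFORM:-, EMIT:-] out:-; in:P2
At end of tick 2: ['P2', 'P1', '-', '-']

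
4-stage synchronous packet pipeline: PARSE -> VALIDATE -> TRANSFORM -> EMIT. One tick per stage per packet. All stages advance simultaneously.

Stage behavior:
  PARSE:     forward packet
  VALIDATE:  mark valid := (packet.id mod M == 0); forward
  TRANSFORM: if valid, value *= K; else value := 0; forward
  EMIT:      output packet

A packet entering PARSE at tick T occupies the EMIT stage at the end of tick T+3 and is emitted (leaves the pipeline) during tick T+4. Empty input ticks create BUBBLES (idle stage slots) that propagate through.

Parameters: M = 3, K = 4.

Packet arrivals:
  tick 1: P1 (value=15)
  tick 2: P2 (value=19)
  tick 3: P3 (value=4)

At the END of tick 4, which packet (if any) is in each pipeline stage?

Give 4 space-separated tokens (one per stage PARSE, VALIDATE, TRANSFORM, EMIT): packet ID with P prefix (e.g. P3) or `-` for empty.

Answer: - P3 P2 P1

Derivation:
Tick 1: [PARSE:P1(v=15,ok=F), VALIDATE:-, TRANSFORM:-, EMIT:-] out:-; in:P1
Tick 2: [PARSE:P2(v=19,ok=F), VALIDATE:P1(v=15,ok=F), TRANSFORM:-, EMIT:-] out:-; in:P2
Tick 3: [PARSE:P3(v=4,ok=F), VALIDATE:P2(v=19,ok=F), TRANSFORM:P1(v=0,ok=F), EMIT:-] out:-; in:P3
Tick 4: [PARSE:-, VALIDATE:P3(v=4,ok=T), TRANSFORM:P2(v=0,ok=F), EMIT:P1(v=0,ok=F)] out:-; in:-
At end of tick 4: ['-', 'P3', 'P2', 'P1']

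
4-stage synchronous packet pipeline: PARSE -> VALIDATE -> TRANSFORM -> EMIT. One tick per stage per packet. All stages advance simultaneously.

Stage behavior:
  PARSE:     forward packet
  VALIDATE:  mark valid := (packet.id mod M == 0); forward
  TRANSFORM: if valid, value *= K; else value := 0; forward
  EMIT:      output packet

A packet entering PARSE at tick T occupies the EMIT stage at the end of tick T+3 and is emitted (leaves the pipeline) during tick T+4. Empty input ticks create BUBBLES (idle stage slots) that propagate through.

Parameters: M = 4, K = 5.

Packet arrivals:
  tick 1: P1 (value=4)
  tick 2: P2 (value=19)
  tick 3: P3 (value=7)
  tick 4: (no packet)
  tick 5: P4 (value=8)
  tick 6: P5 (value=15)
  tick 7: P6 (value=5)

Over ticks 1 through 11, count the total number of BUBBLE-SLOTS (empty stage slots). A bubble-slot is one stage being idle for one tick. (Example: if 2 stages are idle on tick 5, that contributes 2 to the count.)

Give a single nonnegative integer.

Tick 1: [PARSE:P1(v=4,ok=F), VALIDATE:-, TRANSFORM:-, EMIT:-] out:-; bubbles=3
Tick 2: [PARSE:P2(v=19,ok=F), VALIDATE:P1(v=4,ok=F), TRANSFORM:-, EMIT:-] out:-; bubbles=2
Tick 3: [PARSE:P3(v=7,ok=F), VALIDATE:P2(v=19,ok=F), TRANSFORM:P1(v=0,ok=F), EMIT:-] out:-; bubbles=1
Tick 4: [PARSE:-, VALIDATE:P3(v=7,ok=F), TRANSFORM:P2(v=0,ok=F), EMIT:P1(v=0,ok=F)] out:-; bubbles=1
Tick 5: [PARSE:P4(v=8,ok=F), VALIDATE:-, TRANSFORM:P3(v=0,ok=F), EMIT:P2(v=0,ok=F)] out:P1(v=0); bubbles=1
Tick 6: [PARSE:P5(v=15,ok=F), VALIDATE:P4(v=8,ok=T), TRANSFORM:-, EMIT:P3(v=0,ok=F)] out:P2(v=0); bubbles=1
Tick 7: [PARSE:P6(v=5,ok=F), VALIDATE:P5(v=15,ok=F), TRANSFORM:P4(v=40,ok=T), EMIT:-] out:P3(v=0); bubbles=1
Tick 8: [PARSE:-, VALIDATE:P6(v=5,ok=F), TRANSFORM:P5(v=0,ok=F), EMIT:P4(v=40,ok=T)] out:-; bubbles=1
Tick 9: [PARSE:-, VALIDATE:-, TRANSFORM:P6(v=0,ok=F), EMIT:P5(v=0,ok=F)] out:P4(v=40); bubbles=2
Tick 10: [PARSE:-, VALIDATE:-, TRANSFORM:-, EMIT:P6(v=0,ok=F)] out:P5(v=0); bubbles=3
Tick 11: [PARSE:-, VALIDATE:-, TRANSFORM:-, EMIT:-] out:P6(v=0); bubbles=4
Total bubble-slots: 20

Answer: 20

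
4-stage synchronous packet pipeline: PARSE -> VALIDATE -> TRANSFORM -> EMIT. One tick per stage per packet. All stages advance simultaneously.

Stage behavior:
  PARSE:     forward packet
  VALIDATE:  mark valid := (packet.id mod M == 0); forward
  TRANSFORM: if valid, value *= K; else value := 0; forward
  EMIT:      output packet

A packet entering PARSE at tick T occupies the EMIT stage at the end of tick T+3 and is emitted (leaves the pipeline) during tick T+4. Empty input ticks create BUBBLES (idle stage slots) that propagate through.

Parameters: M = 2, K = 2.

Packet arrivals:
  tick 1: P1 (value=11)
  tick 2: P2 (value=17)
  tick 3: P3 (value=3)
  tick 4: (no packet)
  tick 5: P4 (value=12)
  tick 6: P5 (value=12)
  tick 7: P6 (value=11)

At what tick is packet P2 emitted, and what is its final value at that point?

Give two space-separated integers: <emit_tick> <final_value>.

Answer: 6 34

Derivation:
Tick 1: [PARSE:P1(v=11,ok=F), VALIDATE:-, TRANSFORM:-, EMIT:-] out:-; in:P1
Tick 2: [PARSE:P2(v=17,ok=F), VALIDATE:P1(v=11,ok=F), TRANSFORM:-, EMIT:-] out:-; in:P2
Tick 3: [PARSE:P3(v=3,ok=F), VALIDATE:P2(v=17,ok=T), TRANSFORM:P1(v=0,ok=F), EMIT:-] out:-; in:P3
Tick 4: [PARSE:-, VALIDATE:P3(v=3,ok=F), TRANSFORM:P2(v=34,ok=T), EMIT:P1(v=0,ok=F)] out:-; in:-
Tick 5: [PARSE:P4(v=12,ok=F), VALIDATE:-, TRANSFORM:P3(v=0,ok=F), EMIT:P2(v=34,ok=T)] out:P1(v=0); in:P4
Tick 6: [PARSE:P5(v=12,ok=F), VALIDATE:P4(v=12,ok=T), TRANSFORM:-, EMIT:P3(v=0,ok=F)] out:P2(v=34); in:P5
Tick 7: [PARSE:P6(v=11,ok=F), VALIDATE:P5(v=12,ok=F), TRANSFORM:P4(v=24,ok=T), EMIT:-] out:P3(v=0); in:P6
Tick 8: [PARSE:-, VALIDATE:P6(v=11,ok=T), TRANSFORM:P5(v=0,ok=F), EMIT:P4(v=24,ok=T)] out:-; in:-
Tick 9: [PARSE:-, VALIDATE:-, TRANSFORM:P6(v=22,ok=T), EMIT:P5(v=0,ok=F)] out:P4(v=24); in:-
Tick 10: [PARSE:-, VALIDATE:-, TRANSFORM:-, EMIT:P6(v=22,ok=T)] out:P5(v=0); in:-
Tick 11: [PARSE:-, VALIDATE:-, TRANSFORM:-, EMIT:-] out:P6(v=22); in:-
P2: arrives tick 2, valid=True (id=2, id%2=0), emit tick 6, final value 34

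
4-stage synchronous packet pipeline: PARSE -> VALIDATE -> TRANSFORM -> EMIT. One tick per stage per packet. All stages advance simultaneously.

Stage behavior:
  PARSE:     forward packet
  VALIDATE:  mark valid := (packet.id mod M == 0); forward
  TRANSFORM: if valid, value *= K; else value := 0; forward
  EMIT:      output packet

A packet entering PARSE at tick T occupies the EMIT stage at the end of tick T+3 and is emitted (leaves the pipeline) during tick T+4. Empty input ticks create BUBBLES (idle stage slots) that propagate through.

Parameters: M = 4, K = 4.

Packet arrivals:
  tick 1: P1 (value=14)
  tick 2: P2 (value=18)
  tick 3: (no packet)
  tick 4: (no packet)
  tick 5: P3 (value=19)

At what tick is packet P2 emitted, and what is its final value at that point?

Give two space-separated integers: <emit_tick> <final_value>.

Answer: 6 0

Derivation:
Tick 1: [PARSE:P1(v=14,ok=F), VALIDATE:-, TRANSFORM:-, EMIT:-] out:-; in:P1
Tick 2: [PARSE:P2(v=18,ok=F), VALIDATE:P1(v=14,ok=F), TRANSFORM:-, EMIT:-] out:-; in:P2
Tick 3: [PARSE:-, VALIDATE:P2(v=18,ok=F), TRANSFORM:P1(v=0,ok=F), EMIT:-] out:-; in:-
Tick 4: [PARSE:-, VALIDATE:-, TRANSFORM:P2(v=0,ok=F), EMIT:P1(v=0,ok=F)] out:-; in:-
Tick 5: [PARSE:P3(v=19,ok=F), VALIDATE:-, TRANSFORM:-, EMIT:P2(v=0,ok=F)] out:P1(v=0); in:P3
Tick 6: [PARSE:-, VALIDATE:P3(v=19,ok=F), TRANSFORM:-, EMIT:-] out:P2(v=0); in:-
Tick 7: [PARSE:-, VALIDATE:-, TRANSFORM:P3(v=0,ok=F), EMIT:-] out:-; in:-
Tick 8: [PARSE:-, VALIDATE:-, TRANSFORM:-, EMIT:P3(v=0,ok=F)] out:-; in:-
Tick 9: [PARSE:-, VALIDATE:-, TRANSFORM:-, EMIT:-] out:P3(v=0); in:-
P2: arrives tick 2, valid=False (id=2, id%4=2), emit tick 6, final value 0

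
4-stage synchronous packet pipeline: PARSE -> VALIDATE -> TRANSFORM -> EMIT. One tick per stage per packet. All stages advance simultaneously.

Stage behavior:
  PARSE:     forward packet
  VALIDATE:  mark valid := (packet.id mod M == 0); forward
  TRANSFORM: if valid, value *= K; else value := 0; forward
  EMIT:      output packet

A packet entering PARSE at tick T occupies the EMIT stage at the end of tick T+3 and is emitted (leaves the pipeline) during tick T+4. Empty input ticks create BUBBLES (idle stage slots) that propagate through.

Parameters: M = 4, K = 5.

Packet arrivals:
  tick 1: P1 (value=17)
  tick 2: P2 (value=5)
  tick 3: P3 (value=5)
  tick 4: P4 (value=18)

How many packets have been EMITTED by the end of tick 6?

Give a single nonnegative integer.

Tick 1: [PARSE:P1(v=17,ok=F), VALIDATE:-, TRANSFORM:-, EMIT:-] out:-; in:P1
Tick 2: [PARSE:P2(v=5,ok=F), VALIDATE:P1(v=17,ok=F), TRANSFORM:-, EMIT:-] out:-; in:P2
Tick 3: [PARSE:P3(v=5,ok=F), VALIDATE:P2(v=5,ok=F), TRANSFORM:P1(v=0,ok=F), EMIT:-] out:-; in:P3
Tick 4: [PARSE:P4(v=18,ok=F), VALIDATE:P3(v=5,ok=F), TRANSFORM:P2(v=0,ok=F), EMIT:P1(v=0,ok=F)] out:-; in:P4
Tick 5: [PARSE:-, VALIDATE:P4(v=18,ok=T), TRANSFORM:P3(v=0,ok=F), EMIT:P2(v=0,ok=F)] out:P1(v=0); in:-
Tick 6: [PARSE:-, VALIDATE:-, TRANSFORM:P4(v=90,ok=T), EMIT:P3(v=0,ok=F)] out:P2(v=0); in:-
Emitted by tick 6: ['P1', 'P2']

Answer: 2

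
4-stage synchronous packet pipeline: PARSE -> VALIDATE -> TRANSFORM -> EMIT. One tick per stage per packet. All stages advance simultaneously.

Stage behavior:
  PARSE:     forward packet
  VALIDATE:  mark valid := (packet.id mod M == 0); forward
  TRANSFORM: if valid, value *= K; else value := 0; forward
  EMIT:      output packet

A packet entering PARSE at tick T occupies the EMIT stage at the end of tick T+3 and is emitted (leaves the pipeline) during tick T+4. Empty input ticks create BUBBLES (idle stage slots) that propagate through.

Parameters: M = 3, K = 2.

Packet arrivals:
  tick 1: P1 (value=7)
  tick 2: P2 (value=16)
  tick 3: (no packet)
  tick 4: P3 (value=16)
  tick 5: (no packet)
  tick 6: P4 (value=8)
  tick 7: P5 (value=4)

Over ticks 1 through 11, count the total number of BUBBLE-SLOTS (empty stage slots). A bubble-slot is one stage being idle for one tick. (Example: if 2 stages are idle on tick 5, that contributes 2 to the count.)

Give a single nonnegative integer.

Answer: 24

Derivation:
Tick 1: [PARSE:P1(v=7,ok=F), VALIDATE:-, TRANSFORM:-, EMIT:-] out:-; bubbles=3
Tick 2: [PARSE:P2(v=16,ok=F), VALIDATE:P1(v=7,ok=F), TRANSFORM:-, EMIT:-] out:-; bubbles=2
Tick 3: [PARSE:-, VALIDATE:P2(v=16,ok=F), TRANSFORM:P1(v=0,ok=F), EMIT:-] out:-; bubbles=2
Tick 4: [PARSE:P3(v=16,ok=F), VALIDATE:-, TRANSFORM:P2(v=0,ok=F), EMIT:P1(v=0,ok=F)] out:-; bubbles=1
Tick 5: [PARSE:-, VALIDATE:P3(v=16,ok=T), TRANSFORM:-, EMIT:P2(v=0,ok=F)] out:P1(v=0); bubbles=2
Tick 6: [PARSE:P4(v=8,ok=F), VALIDATE:-, TRANSFORM:P3(v=32,ok=T), EMIT:-] out:P2(v=0); bubbles=2
Tick 7: [PARSE:P5(v=4,ok=F), VALIDATE:P4(v=8,ok=F), TRANSFORM:-, EMIT:P3(v=32,ok=T)] out:-; bubbles=1
Tick 8: [PARSE:-, VALIDATE:P5(v=4,ok=F), TRANSFORM:P4(v=0,ok=F), EMIT:-] out:P3(v=32); bubbles=2
Tick 9: [PARSE:-, VALIDATE:-, TRANSFORM:P5(v=0,ok=F), EMIT:P4(v=0,ok=F)] out:-; bubbles=2
Tick 10: [PARSE:-, VALIDATE:-, TRANSFORM:-, EMIT:P5(v=0,ok=F)] out:P4(v=0); bubbles=3
Tick 11: [PARSE:-, VALIDATE:-, TRANSFORM:-, EMIT:-] out:P5(v=0); bubbles=4
Total bubble-slots: 24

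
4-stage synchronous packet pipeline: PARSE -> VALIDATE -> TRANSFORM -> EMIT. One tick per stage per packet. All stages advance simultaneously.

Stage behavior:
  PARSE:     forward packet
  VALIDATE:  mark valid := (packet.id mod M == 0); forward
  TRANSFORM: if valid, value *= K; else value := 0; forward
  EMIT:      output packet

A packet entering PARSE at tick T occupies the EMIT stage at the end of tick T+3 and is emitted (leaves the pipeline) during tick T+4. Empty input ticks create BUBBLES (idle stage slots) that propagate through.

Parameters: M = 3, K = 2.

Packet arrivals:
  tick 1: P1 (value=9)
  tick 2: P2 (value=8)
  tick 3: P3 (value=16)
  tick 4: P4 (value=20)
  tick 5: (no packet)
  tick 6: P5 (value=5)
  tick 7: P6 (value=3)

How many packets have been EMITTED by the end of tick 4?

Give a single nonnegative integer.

Tick 1: [PARSE:P1(v=9,ok=F), VALIDATE:-, TRANSFORM:-, EMIT:-] out:-; in:P1
Tick 2: [PARSE:P2(v=8,ok=F), VALIDATE:P1(v=9,ok=F), TRANSFORM:-, EMIT:-] out:-; in:P2
Tick 3: [PARSE:P3(v=16,ok=F), VALIDATE:P2(v=8,ok=F), TRANSFORM:P1(v=0,ok=F), EMIT:-] out:-; in:P3
Tick 4: [PARSE:P4(v=20,ok=F), VALIDATE:P3(v=16,ok=T), TRANSFORM:P2(v=0,ok=F), EMIT:P1(v=0,ok=F)] out:-; in:P4
Emitted by tick 4: []

Answer: 0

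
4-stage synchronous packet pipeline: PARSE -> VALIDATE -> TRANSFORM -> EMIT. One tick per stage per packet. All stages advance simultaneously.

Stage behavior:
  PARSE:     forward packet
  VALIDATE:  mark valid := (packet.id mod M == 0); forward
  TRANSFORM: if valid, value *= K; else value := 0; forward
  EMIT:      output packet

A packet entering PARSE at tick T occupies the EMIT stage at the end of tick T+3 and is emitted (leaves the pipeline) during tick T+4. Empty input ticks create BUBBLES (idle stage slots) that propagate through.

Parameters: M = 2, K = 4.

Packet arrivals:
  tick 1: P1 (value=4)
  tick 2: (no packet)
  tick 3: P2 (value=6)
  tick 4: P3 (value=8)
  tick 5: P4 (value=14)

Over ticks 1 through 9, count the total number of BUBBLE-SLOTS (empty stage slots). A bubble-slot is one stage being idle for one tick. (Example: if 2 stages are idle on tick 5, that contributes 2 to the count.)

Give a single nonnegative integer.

Answer: 20

Derivation:
Tick 1: [PARSE:P1(v=4,ok=F), VALIDATE:-, TRANSFORM:-, EMIT:-] out:-; bubbles=3
Tick 2: [PARSE:-, VALIDATE:P1(v=4,ok=F), TRANSFORM:-, EMIT:-] out:-; bubbles=3
Tick 3: [PARSE:P2(v=6,ok=F), VALIDATE:-, TRANSFORM:P1(v=0,ok=F), EMIT:-] out:-; bubbles=2
Tick 4: [PARSE:P3(v=8,ok=F), VALIDATE:P2(v=6,ok=T), TRANSFORM:-, EMIT:P1(v=0,ok=F)] out:-; bubbles=1
Tick 5: [PARSE:P4(v=14,ok=F), VALIDATE:P3(v=8,ok=F), TRANSFORM:P2(v=24,ok=T), EMIT:-] out:P1(v=0); bubbles=1
Tick 6: [PARSE:-, VALIDATE:P4(v=14,ok=T), TRANSFORM:P3(v=0,ok=F), EMIT:P2(v=24,ok=T)] out:-; bubbles=1
Tick 7: [PARSE:-, VALIDATE:-, TRANSFORM:P4(v=56,ok=T), EMIT:P3(v=0,ok=F)] out:P2(v=24); bubbles=2
Tick 8: [PARSE:-, VALIDATE:-, TRANSFORM:-, EMIT:P4(v=56,ok=T)] out:P3(v=0); bubbles=3
Tick 9: [PARSE:-, VALIDATE:-, TRANSFORM:-, EMIT:-] out:P4(v=56); bubbles=4
Total bubble-slots: 20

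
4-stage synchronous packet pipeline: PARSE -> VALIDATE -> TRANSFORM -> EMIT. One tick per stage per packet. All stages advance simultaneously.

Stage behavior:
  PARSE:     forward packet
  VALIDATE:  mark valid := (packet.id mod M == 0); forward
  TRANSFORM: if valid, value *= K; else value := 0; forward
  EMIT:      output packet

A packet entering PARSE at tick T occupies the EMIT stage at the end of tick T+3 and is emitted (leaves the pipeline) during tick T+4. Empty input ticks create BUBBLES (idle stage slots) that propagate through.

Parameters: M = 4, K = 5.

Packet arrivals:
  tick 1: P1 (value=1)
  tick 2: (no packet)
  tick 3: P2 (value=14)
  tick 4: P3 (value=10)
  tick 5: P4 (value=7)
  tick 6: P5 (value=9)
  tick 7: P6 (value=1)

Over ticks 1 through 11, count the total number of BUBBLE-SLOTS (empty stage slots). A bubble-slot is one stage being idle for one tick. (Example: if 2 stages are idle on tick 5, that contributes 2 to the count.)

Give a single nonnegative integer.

Tick 1: [PARSE:P1(v=1,ok=F), VALIDATE:-, TRANSFORM:-, EMIT:-] out:-; bubbles=3
Tick 2: [PARSE:-, VALIDATE:P1(v=1,ok=F), TRANSFORM:-, EMIT:-] out:-; bubbles=3
Tick 3: [PARSE:P2(v=14,ok=F), VALIDATE:-, TRANSFORM:P1(v=0,ok=F), EMIT:-] out:-; bubbles=2
Tick 4: [PARSE:P3(v=10,ok=F), VALIDATE:P2(v=14,ok=F), TRANSFORM:-, EMIT:P1(v=0,ok=F)] out:-; bubbles=1
Tick 5: [PARSE:P4(v=7,ok=F), VALIDATE:P3(v=10,ok=F), TRANSFORM:P2(v=0,ok=F), EMIT:-] out:P1(v=0); bubbles=1
Tick 6: [PARSE:P5(v=9,ok=F), VALIDATE:P4(v=7,ok=T), TRANSFORM:P3(v=0,ok=F), EMIT:P2(v=0,ok=F)] out:-; bubbles=0
Tick 7: [PARSE:P6(v=1,ok=F), VALIDATE:P5(v=9,ok=F), TRANSFORM:P4(v=35,ok=T), EMIT:P3(v=0,ok=F)] out:P2(v=0); bubbles=0
Tick 8: [PARSE:-, VALIDATE:P6(v=1,ok=F), TRANSFORM:P5(v=0,ok=F), EMIT:P4(v=35,ok=T)] out:P3(v=0); bubbles=1
Tick 9: [PARSE:-, VALIDATE:-, TRANSFORM:P6(v=0,ok=F), EMIT:P5(v=0,ok=F)] out:P4(v=35); bubbles=2
Tick 10: [PARSE:-, VALIDATE:-, TRANSFORM:-, EMIT:P6(v=0,ok=F)] out:P5(v=0); bubbles=3
Tick 11: [PARSE:-, VALIDATE:-, TRANSFORM:-, EMIT:-] out:P6(v=0); bubbles=4
Total bubble-slots: 20

Answer: 20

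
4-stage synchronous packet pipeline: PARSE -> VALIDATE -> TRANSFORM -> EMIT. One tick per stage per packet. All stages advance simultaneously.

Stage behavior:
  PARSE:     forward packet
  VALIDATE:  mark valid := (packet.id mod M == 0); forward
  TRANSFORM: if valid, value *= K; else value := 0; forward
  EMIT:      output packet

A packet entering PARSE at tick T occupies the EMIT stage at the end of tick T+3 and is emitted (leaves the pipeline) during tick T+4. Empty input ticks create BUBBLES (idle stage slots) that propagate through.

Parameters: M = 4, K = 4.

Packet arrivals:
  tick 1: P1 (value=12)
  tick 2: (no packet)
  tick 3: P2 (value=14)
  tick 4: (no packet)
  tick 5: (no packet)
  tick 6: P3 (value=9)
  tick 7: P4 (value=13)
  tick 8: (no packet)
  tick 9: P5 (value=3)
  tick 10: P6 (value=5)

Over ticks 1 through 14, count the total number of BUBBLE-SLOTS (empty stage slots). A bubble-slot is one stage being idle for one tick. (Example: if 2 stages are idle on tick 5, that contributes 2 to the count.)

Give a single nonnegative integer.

Tick 1: [PARSE:P1(v=12,ok=F), VALIDATE:-, TRANSFORM:-, EMIT:-] out:-; bubbles=3
Tick 2: [PARSE:-, VALIDATE:P1(v=12,ok=F), TRANSFORM:-, EMIT:-] out:-; bubbles=3
Tick 3: [PARSE:P2(v=14,ok=F), VALIDATE:-, TRANSFORM:P1(v=0,ok=F), EMIT:-] out:-; bubbles=2
Tick 4: [PARSE:-, VALIDATE:P2(v=14,ok=F), TRANSFORM:-, EMIT:P1(v=0,ok=F)] out:-; bubbles=2
Tick 5: [PARSE:-, VALIDATE:-, TRANSFORM:P2(v=0,ok=F), EMIT:-] out:P1(v=0); bubbles=3
Tick 6: [PARSE:P3(v=9,ok=F), VALIDATE:-, TRANSFORM:-, EMIT:P2(v=0,ok=F)] out:-; bubbles=2
Tick 7: [PARSE:P4(v=13,ok=F), VALIDATE:P3(v=9,ok=F), TRANSFORM:-, EMIT:-] out:P2(v=0); bubbles=2
Tick 8: [PARSE:-, VALIDATE:P4(v=13,ok=T), TRANSFORM:P3(v=0,ok=F), EMIT:-] out:-; bubbles=2
Tick 9: [PARSE:P5(v=3,ok=F), VALIDATE:-, TRANSFORM:P4(v=52,ok=T), EMIT:P3(v=0,ok=F)] out:-; bubbles=1
Tick 10: [PARSE:P6(v=5,ok=F), VALIDATE:P5(v=3,ok=F), TRANSFORM:-, EMIT:P4(v=52,ok=T)] out:P3(v=0); bubbles=1
Tick 11: [PARSE:-, VALIDATE:P6(v=5,ok=F), TRANSFORM:P5(v=0,ok=F), EMIT:-] out:P4(v=52); bubbles=2
Tick 12: [PARSE:-, VALIDATE:-, TRANSFORM:P6(v=0,ok=F), EMIT:P5(v=0,ok=F)] out:-; bubbles=2
Tick 13: [PARSE:-, VALIDATE:-, TRANSFORM:-, EMIT:P6(v=0,ok=F)] out:P5(v=0); bubbles=3
Tick 14: [PARSE:-, VALIDATE:-, TRANSFORM:-, EMIT:-] out:P6(v=0); bubbles=4
Total bubble-slots: 32

Answer: 32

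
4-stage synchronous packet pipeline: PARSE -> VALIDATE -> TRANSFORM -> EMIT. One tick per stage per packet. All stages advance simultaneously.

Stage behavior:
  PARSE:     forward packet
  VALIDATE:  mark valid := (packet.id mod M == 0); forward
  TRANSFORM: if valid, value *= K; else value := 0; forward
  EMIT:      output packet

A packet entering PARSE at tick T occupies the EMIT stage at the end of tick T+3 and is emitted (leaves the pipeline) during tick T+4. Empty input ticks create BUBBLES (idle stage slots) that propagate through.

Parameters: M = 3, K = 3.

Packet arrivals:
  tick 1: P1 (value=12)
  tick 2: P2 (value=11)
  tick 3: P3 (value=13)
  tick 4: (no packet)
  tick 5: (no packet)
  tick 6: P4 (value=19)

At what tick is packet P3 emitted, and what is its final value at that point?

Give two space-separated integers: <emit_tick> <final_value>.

Answer: 7 39

Derivation:
Tick 1: [PARSE:P1(v=12,ok=F), VALIDATE:-, TRANSFORM:-, EMIT:-] out:-; in:P1
Tick 2: [PARSE:P2(v=11,ok=F), VALIDATE:P1(v=12,ok=F), TRANSFORM:-, EMIT:-] out:-; in:P2
Tick 3: [PARSE:P3(v=13,ok=F), VALIDATE:P2(v=11,ok=F), TRANSFORM:P1(v=0,ok=F), EMIT:-] out:-; in:P3
Tick 4: [PARSE:-, VALIDATE:P3(v=13,ok=T), TRANSFORM:P2(v=0,ok=F), EMIT:P1(v=0,ok=F)] out:-; in:-
Tick 5: [PARSE:-, VALIDATE:-, TRANSFORM:P3(v=39,ok=T), EMIT:P2(v=0,ok=F)] out:P1(v=0); in:-
Tick 6: [PARSE:P4(v=19,ok=F), VALIDATE:-, TRANSFORM:-, EMIT:P3(v=39,ok=T)] out:P2(v=0); in:P4
Tick 7: [PARSE:-, VALIDATE:P4(v=19,ok=F), TRANSFORM:-, EMIT:-] out:P3(v=39); in:-
Tick 8: [PARSE:-, VALIDATE:-, TRANSFORM:P4(v=0,ok=F), EMIT:-] out:-; in:-
Tick 9: [PARSE:-, VALIDATE:-, TRANSFORM:-, EMIT:P4(v=0,ok=F)] out:-; in:-
Tick 10: [PARSE:-, VALIDATE:-, TRANSFORM:-, EMIT:-] out:P4(v=0); in:-
P3: arrives tick 3, valid=True (id=3, id%3=0), emit tick 7, final value 39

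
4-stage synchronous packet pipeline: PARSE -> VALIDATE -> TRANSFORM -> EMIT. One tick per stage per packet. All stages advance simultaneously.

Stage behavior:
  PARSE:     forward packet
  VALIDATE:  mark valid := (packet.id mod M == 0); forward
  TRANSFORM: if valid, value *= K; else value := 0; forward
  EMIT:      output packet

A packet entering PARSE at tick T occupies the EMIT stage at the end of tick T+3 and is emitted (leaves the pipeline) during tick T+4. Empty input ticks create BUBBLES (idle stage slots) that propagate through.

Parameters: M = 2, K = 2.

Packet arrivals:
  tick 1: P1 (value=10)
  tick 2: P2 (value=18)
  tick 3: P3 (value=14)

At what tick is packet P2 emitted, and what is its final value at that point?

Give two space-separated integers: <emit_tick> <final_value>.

Tick 1: [PARSE:P1(v=10,ok=F), VALIDATE:-, TRANSFORM:-, EMIT:-] out:-; in:P1
Tick 2: [PARSE:P2(v=18,ok=F), VALIDATE:P1(v=10,ok=F), TRANSFORM:-, EMIT:-] out:-; in:P2
Tick 3: [PARSE:P3(v=14,ok=F), VALIDATE:P2(v=18,ok=T), TRANSFORM:P1(v=0,ok=F), EMIT:-] out:-; in:P3
Tick 4: [PARSE:-, VALIDATE:P3(v=14,ok=F), TRANSFORM:P2(v=36,ok=T), EMIT:P1(v=0,ok=F)] out:-; in:-
Tick 5: [PARSE:-, VALIDATE:-, TRANSFORM:P3(v=0,ok=F), EMIT:P2(v=36,ok=T)] out:P1(v=0); in:-
Tick 6: [PARSE:-, VALIDATE:-, TRANSFORM:-, EMIT:P3(v=0,ok=F)] out:P2(v=36); in:-
Tick 7: [PARSE:-, VALIDATE:-, TRANSFORM:-, EMIT:-] out:P3(v=0); in:-
P2: arrives tick 2, valid=True (id=2, id%2=0), emit tick 6, final value 36

Answer: 6 36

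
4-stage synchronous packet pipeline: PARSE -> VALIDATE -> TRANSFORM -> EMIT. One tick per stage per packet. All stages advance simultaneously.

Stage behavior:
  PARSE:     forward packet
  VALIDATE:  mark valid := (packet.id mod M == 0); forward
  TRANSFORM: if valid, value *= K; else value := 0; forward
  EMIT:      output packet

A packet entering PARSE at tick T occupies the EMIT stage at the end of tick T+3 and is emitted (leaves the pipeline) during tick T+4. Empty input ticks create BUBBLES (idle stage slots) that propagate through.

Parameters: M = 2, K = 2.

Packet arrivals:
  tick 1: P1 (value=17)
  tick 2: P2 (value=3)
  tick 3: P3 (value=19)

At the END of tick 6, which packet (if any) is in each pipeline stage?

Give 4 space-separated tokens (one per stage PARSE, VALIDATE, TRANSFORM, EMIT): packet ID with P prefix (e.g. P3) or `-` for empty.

Answer: - - - P3

Derivation:
Tick 1: [PARSE:P1(v=17,ok=F), VALIDATE:-, TRANSFORM:-, EMIT:-] out:-; in:P1
Tick 2: [PARSE:P2(v=3,ok=F), VALIDATE:P1(v=17,ok=F), TRANSFORM:-, EMIT:-] out:-; in:P2
Tick 3: [PARSE:P3(v=19,ok=F), VALIDATE:P2(v=3,ok=T), TRANSFORM:P1(v=0,ok=F), EMIT:-] out:-; in:P3
Tick 4: [PARSE:-, VALIDATE:P3(v=19,ok=F), TRANSFORM:P2(v=6,ok=T), EMIT:P1(v=0,ok=F)] out:-; in:-
Tick 5: [PARSE:-, VALIDATE:-, TRANSFORM:P3(v=0,ok=F), EMIT:P2(v=6,ok=T)] out:P1(v=0); in:-
Tick 6: [PARSE:-, VALIDATE:-, TRANSFORM:-, EMIT:P3(v=0,ok=F)] out:P2(v=6); in:-
At end of tick 6: ['-', '-', '-', 'P3']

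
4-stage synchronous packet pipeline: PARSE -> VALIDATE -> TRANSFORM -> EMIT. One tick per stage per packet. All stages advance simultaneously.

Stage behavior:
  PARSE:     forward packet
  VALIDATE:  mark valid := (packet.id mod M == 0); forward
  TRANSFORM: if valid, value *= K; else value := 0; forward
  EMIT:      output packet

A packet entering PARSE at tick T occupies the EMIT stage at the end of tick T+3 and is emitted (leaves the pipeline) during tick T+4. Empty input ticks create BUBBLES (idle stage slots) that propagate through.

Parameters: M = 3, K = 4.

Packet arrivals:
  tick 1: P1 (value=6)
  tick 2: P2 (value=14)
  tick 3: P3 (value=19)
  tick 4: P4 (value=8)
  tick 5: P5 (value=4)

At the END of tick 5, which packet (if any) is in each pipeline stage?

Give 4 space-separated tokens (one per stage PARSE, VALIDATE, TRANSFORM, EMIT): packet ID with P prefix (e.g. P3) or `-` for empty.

Tick 1: [PARSE:P1(v=6,ok=F), VALIDATE:-, TRANSFORM:-, EMIT:-] out:-; in:P1
Tick 2: [PARSE:P2(v=14,ok=F), VALIDATE:P1(v=6,ok=F), TRANSFORM:-, EMIT:-] out:-; in:P2
Tick 3: [PARSE:P3(v=19,ok=F), VALIDATE:P2(v=14,ok=F), TRANSFORM:P1(v=0,ok=F), EMIT:-] out:-; in:P3
Tick 4: [PARSE:P4(v=8,ok=F), VALIDATE:P3(v=19,ok=T), TRANSFORM:P2(v=0,ok=F), EMIT:P1(v=0,ok=F)] out:-; in:P4
Tick 5: [PARSE:P5(v=4,ok=F), VALIDATE:P4(v=8,ok=F), TRANSFORM:P3(v=76,ok=T), EMIT:P2(v=0,ok=F)] out:P1(v=0); in:P5
At end of tick 5: ['P5', 'P4', 'P3', 'P2']

Answer: P5 P4 P3 P2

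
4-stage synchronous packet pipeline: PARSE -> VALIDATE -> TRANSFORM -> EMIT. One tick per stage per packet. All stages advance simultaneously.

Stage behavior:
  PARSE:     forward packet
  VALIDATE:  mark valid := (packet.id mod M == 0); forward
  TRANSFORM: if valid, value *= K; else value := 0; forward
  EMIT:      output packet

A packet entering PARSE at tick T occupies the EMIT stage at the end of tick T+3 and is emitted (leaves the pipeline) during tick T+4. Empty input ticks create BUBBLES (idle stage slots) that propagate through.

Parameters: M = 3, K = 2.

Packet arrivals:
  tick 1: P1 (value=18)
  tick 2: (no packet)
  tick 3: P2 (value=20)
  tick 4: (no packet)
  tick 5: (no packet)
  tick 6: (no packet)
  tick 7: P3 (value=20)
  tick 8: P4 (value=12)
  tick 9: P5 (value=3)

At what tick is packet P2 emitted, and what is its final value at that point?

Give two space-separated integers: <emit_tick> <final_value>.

Answer: 7 0

Derivation:
Tick 1: [PARSE:P1(v=18,ok=F), VALIDATE:-, TRANSFORM:-, EMIT:-] out:-; in:P1
Tick 2: [PARSE:-, VALIDATE:P1(v=18,ok=F), TRANSFORM:-, EMIT:-] out:-; in:-
Tick 3: [PARSE:P2(v=20,ok=F), VALIDATE:-, TRANSFORM:P1(v=0,ok=F), EMIT:-] out:-; in:P2
Tick 4: [PARSE:-, VALIDATE:P2(v=20,ok=F), TRANSFORM:-, EMIT:P1(v=0,ok=F)] out:-; in:-
Tick 5: [PARSE:-, VALIDATE:-, TRANSFORM:P2(v=0,ok=F), EMIT:-] out:P1(v=0); in:-
Tick 6: [PARSE:-, VALIDATE:-, TRANSFORM:-, EMIT:P2(v=0,ok=F)] out:-; in:-
Tick 7: [PARSE:P3(v=20,ok=F), VALIDATE:-, TRANSFORM:-, EMIT:-] out:P2(v=0); in:P3
Tick 8: [PARSE:P4(v=12,ok=F), VALIDATE:P3(v=20,ok=T), TRANSFORM:-, EMIT:-] out:-; in:P4
Tick 9: [PARSE:P5(v=3,ok=F), VALIDATE:P4(v=12,ok=F), TRANSFORM:P3(v=40,ok=T), EMIT:-] out:-; in:P5
Tick 10: [PARSE:-, VALIDATE:P5(v=3,ok=F), TRANSFORM:P4(v=0,ok=F), EMIT:P3(v=40,ok=T)] out:-; in:-
Tick 11: [PARSE:-, VALIDATE:-, TRANSFORM:P5(v=0,ok=F), EMIT:P4(v=0,ok=F)] out:P3(v=40); in:-
Tick 12: [PARSE:-, VALIDATE:-, TRANSFORM:-, EMIT:P5(v=0,ok=F)] out:P4(v=0); in:-
Tick 13: [PARSE:-, VALIDATE:-, TRANSFORM:-, EMIT:-] out:P5(v=0); in:-
P2: arrives tick 3, valid=False (id=2, id%3=2), emit tick 7, final value 0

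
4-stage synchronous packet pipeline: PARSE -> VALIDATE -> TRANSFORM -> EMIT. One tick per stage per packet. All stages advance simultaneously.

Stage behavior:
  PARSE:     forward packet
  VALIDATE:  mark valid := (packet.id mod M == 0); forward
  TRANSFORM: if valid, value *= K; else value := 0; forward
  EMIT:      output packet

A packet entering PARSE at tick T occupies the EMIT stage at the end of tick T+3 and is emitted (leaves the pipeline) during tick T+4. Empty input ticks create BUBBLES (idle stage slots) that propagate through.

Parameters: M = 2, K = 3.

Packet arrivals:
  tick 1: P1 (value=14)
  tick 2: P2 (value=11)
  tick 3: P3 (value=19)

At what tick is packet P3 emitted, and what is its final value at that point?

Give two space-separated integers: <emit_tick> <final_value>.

Tick 1: [PARSE:P1(v=14,ok=F), VALIDATE:-, TRANSFORM:-, EMIT:-] out:-; in:P1
Tick 2: [PARSE:P2(v=11,ok=F), VALIDATE:P1(v=14,ok=F), TRANSFORM:-, EMIT:-] out:-; in:P2
Tick 3: [PARSE:P3(v=19,ok=F), VALIDATE:P2(v=11,ok=T), TRANSFORM:P1(v=0,ok=F), EMIT:-] out:-; in:P3
Tick 4: [PARSE:-, VALIDATE:P3(v=19,ok=F), TRANSFORM:P2(v=33,ok=T), EMIT:P1(v=0,ok=F)] out:-; in:-
Tick 5: [PARSE:-, VALIDATE:-, TRANSFORM:P3(v=0,ok=F), EMIT:P2(v=33,ok=T)] out:P1(v=0); in:-
Tick 6: [PARSE:-, VALIDATE:-, TRANSFORM:-, EMIT:P3(v=0,ok=F)] out:P2(v=33); in:-
Tick 7: [PARSE:-, VALIDATE:-, TRANSFORM:-, EMIT:-] out:P3(v=0); in:-
P3: arrives tick 3, valid=False (id=3, id%2=1), emit tick 7, final value 0

Answer: 7 0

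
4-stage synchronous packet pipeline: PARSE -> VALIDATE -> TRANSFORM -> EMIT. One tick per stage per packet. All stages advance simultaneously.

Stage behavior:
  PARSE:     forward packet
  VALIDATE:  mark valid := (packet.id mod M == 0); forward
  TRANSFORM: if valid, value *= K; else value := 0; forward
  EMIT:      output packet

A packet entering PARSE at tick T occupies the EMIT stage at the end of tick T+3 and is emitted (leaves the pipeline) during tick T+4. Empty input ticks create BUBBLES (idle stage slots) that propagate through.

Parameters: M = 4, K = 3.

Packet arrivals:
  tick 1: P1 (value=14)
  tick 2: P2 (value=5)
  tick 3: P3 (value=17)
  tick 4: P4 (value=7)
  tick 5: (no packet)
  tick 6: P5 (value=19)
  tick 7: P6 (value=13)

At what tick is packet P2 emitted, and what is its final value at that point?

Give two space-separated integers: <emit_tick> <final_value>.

Tick 1: [PARSE:P1(v=14,ok=F), VALIDATE:-, TRANSFORM:-, EMIT:-] out:-; in:P1
Tick 2: [PARSE:P2(v=5,ok=F), VALIDATE:P1(v=14,ok=F), TRANSFORM:-, EMIT:-] out:-; in:P2
Tick 3: [PARSE:P3(v=17,ok=F), VALIDATE:P2(v=5,ok=F), TRANSFORM:P1(v=0,ok=F), EMIT:-] out:-; in:P3
Tick 4: [PARSE:P4(v=7,ok=F), VALIDATE:P3(v=17,ok=F), TRANSFORM:P2(v=0,ok=F), EMIT:P1(v=0,ok=F)] out:-; in:P4
Tick 5: [PARSE:-, VALIDATE:P4(v=7,ok=T), TRANSFORM:P3(v=0,ok=F), EMIT:P2(v=0,ok=F)] out:P1(v=0); in:-
Tick 6: [PARSE:P5(v=19,ok=F), VALIDATE:-, TRANSFORM:P4(v=21,ok=T), EMIT:P3(v=0,ok=F)] out:P2(v=0); in:P5
Tick 7: [PARSE:P6(v=13,ok=F), VALIDATE:P5(v=19,ok=F), TRANSFORM:-, EMIT:P4(v=21,ok=T)] out:P3(v=0); in:P6
Tick 8: [PARSE:-, VALIDATE:P6(v=13,ok=F), TRANSFORM:P5(v=0,ok=F), EMIT:-] out:P4(v=21); in:-
Tick 9: [PARSE:-, VALIDATE:-, TRANSFORM:P6(v=0,ok=F), EMIT:P5(v=0,ok=F)] out:-; in:-
Tick 10: [PARSE:-, VALIDATE:-, TRANSFORM:-, EMIT:P6(v=0,ok=F)] out:P5(v=0); in:-
Tick 11: [PARSE:-, VALIDATE:-, TRANSFORM:-, EMIT:-] out:P6(v=0); in:-
P2: arrives tick 2, valid=False (id=2, id%4=2), emit tick 6, final value 0

Answer: 6 0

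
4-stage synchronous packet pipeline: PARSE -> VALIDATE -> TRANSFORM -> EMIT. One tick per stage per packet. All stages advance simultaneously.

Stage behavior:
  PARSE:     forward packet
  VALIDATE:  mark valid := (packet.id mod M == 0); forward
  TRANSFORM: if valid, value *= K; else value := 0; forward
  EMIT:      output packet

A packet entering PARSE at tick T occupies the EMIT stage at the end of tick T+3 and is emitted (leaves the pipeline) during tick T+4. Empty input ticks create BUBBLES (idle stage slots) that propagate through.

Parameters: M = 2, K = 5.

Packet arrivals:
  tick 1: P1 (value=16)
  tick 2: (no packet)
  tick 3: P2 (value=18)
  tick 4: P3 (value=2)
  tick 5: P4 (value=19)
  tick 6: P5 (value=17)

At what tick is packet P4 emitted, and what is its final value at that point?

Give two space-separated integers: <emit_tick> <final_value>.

Tick 1: [PARSE:P1(v=16,ok=F), VALIDATE:-, TRANSFORM:-, EMIT:-] out:-; in:P1
Tick 2: [PARSE:-, VALIDATE:P1(v=16,ok=F), TRANSFORM:-, EMIT:-] out:-; in:-
Tick 3: [PARSE:P2(v=18,ok=F), VALIDATE:-, TRANSFORM:P1(v=0,ok=F), EMIT:-] out:-; in:P2
Tick 4: [PARSE:P3(v=2,ok=F), VALIDATE:P2(v=18,ok=T), TRANSFORM:-, EMIT:P1(v=0,ok=F)] out:-; in:P3
Tick 5: [PARSE:P4(v=19,ok=F), VALIDATE:P3(v=2,ok=F), TRANSFORM:P2(v=90,ok=T), EMIT:-] out:P1(v=0); in:P4
Tick 6: [PARSE:P5(v=17,ok=F), VALIDATE:P4(v=19,ok=T), TRANSFORM:P3(v=0,ok=F), EMIT:P2(v=90,ok=T)] out:-; in:P5
Tick 7: [PARSE:-, VALIDATE:P5(v=17,ok=F), TRANSFORM:P4(v=95,ok=T), EMIT:P3(v=0,ok=F)] out:P2(v=90); in:-
Tick 8: [PARSE:-, VALIDATE:-, TRANSFORM:P5(v=0,ok=F), EMIT:P4(v=95,ok=T)] out:P3(v=0); in:-
Tick 9: [PARSE:-, VALIDATE:-, TRANSFORM:-, EMIT:P5(v=0,ok=F)] out:P4(v=95); in:-
Tick 10: [PARSE:-, VALIDATE:-, TRANSFORM:-, EMIT:-] out:P5(v=0); in:-
P4: arrives tick 5, valid=True (id=4, id%2=0), emit tick 9, final value 95

Answer: 9 95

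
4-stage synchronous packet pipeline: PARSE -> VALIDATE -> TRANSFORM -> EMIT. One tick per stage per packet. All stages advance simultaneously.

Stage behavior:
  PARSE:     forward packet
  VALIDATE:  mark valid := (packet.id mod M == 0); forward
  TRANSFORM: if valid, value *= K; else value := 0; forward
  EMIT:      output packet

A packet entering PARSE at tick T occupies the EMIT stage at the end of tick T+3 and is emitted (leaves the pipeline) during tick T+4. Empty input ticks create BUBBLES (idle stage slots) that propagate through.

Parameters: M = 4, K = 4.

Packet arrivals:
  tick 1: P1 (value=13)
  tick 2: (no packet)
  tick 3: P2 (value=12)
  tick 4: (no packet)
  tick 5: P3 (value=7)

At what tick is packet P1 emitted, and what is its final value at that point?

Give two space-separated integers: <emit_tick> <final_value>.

Tick 1: [PARSE:P1(v=13,ok=F), VALIDATE:-, TRANSFORM:-, EMIT:-] out:-; in:P1
Tick 2: [PARSE:-, VALIDATE:P1(v=13,ok=F), TRANSFORM:-, EMIT:-] out:-; in:-
Tick 3: [PARSE:P2(v=12,ok=F), VALIDATE:-, TRANSFORM:P1(v=0,ok=F), EMIT:-] out:-; in:P2
Tick 4: [PARSE:-, VALIDATE:P2(v=12,ok=F), TRANSFORM:-, EMIT:P1(v=0,ok=F)] out:-; in:-
Tick 5: [PARSE:P3(v=7,ok=F), VALIDATE:-, TRANSFORM:P2(v=0,ok=F), EMIT:-] out:P1(v=0); in:P3
Tick 6: [PARSE:-, VALIDATE:P3(v=7,ok=F), TRANSFORM:-, EMIT:P2(v=0,ok=F)] out:-; in:-
Tick 7: [PARSE:-, VALIDATE:-, TRANSFORM:P3(v=0,ok=F), EMIT:-] out:P2(v=0); in:-
Tick 8: [PARSE:-, VALIDATE:-, TRANSFORM:-, EMIT:P3(v=0,ok=F)] out:-; in:-
Tick 9: [PARSE:-, VALIDATE:-, TRANSFORM:-, EMIT:-] out:P3(v=0); in:-
P1: arrives tick 1, valid=False (id=1, id%4=1), emit tick 5, final value 0

Answer: 5 0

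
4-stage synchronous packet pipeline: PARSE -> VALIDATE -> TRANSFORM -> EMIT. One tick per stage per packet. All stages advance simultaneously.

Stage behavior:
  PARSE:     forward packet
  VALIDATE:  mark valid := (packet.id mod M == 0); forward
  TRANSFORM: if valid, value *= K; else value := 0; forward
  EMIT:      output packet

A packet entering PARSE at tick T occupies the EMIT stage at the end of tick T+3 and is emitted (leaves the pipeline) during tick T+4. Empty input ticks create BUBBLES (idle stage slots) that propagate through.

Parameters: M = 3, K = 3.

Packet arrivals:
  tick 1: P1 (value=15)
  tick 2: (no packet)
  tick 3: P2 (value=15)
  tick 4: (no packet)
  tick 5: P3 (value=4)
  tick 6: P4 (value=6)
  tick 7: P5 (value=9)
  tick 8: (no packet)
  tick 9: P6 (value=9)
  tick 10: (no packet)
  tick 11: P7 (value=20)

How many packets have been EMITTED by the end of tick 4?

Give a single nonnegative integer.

Tick 1: [PARSE:P1(v=15,ok=F), VALIDATE:-, TRANSFORM:-, EMIT:-] out:-; in:P1
Tick 2: [PARSE:-, VALIDATE:P1(v=15,ok=F), TRANSFORM:-, EMIT:-] out:-; in:-
Tick 3: [PARSE:P2(v=15,ok=F), VALIDATE:-, TRANSFORM:P1(v=0,ok=F), EMIT:-] out:-; in:P2
Tick 4: [PARSE:-, VALIDATE:P2(v=15,ok=F), TRANSFORM:-, EMIT:P1(v=0,ok=F)] out:-; in:-
Emitted by tick 4: []

Answer: 0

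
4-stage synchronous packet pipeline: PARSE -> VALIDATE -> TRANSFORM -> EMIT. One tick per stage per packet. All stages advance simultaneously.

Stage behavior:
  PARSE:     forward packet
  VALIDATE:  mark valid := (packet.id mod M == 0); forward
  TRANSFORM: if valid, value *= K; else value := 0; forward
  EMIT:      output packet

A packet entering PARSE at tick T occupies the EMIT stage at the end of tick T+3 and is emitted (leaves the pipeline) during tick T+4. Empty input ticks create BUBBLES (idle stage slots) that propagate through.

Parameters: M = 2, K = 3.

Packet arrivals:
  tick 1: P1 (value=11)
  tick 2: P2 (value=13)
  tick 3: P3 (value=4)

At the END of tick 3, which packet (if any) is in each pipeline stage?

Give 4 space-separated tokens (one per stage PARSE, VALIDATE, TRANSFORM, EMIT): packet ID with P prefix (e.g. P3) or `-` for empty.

Tick 1: [PARSE:P1(v=11,ok=F), VALIDATE:-, TRANSFORM:-, EMIT:-] out:-; in:P1
Tick 2: [PARSE:P2(v=13,ok=F), VALIDATE:P1(v=11,ok=F), TRANSFORM:-, EMIT:-] out:-; in:P2
Tick 3: [PARSE:P3(v=4,ok=F), VALIDATE:P2(v=13,ok=T), TRANSFORM:P1(v=0,ok=F), EMIT:-] out:-; in:P3
At end of tick 3: ['P3', 'P2', 'P1', '-']

Answer: P3 P2 P1 -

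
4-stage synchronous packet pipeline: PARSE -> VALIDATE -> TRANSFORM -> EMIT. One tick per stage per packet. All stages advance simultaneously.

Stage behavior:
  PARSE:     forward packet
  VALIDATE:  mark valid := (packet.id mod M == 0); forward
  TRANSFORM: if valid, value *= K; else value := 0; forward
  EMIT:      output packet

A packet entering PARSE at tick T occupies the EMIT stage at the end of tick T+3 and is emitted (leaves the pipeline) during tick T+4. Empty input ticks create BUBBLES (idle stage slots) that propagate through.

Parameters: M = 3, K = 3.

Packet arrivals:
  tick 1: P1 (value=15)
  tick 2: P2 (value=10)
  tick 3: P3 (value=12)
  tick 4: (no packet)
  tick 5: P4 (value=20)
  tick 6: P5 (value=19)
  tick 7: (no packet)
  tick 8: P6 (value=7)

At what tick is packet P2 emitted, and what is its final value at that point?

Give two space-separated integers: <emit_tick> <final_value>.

Tick 1: [PARSE:P1(v=15,ok=F), VALIDATE:-, TRANSFORM:-, EMIT:-] out:-; in:P1
Tick 2: [PARSE:P2(v=10,ok=F), VALIDATE:P1(v=15,ok=F), TRANSFORM:-, EMIT:-] out:-; in:P2
Tick 3: [PARSE:P3(v=12,ok=F), VALIDATE:P2(v=10,ok=F), TRANSFORM:P1(v=0,ok=F), EMIT:-] out:-; in:P3
Tick 4: [PARSE:-, VALIDATE:P3(v=12,ok=T), TRANSFORM:P2(v=0,ok=F), EMIT:P1(v=0,ok=F)] out:-; in:-
Tick 5: [PARSE:P4(v=20,ok=F), VALIDATE:-, TRANSFORM:P3(v=36,ok=T), EMIT:P2(v=0,ok=F)] out:P1(v=0); in:P4
Tick 6: [PARSE:P5(v=19,ok=F), VALIDATE:P4(v=20,ok=F), TRANSFORM:-, EMIT:P3(v=36,ok=T)] out:P2(v=0); in:P5
Tick 7: [PARSE:-, VALIDATE:P5(v=19,ok=F), TRANSFORM:P4(v=0,ok=F), EMIT:-] out:P3(v=36); in:-
Tick 8: [PARSE:P6(v=7,ok=F), VALIDATE:-, TRANSFORM:P5(v=0,ok=F), EMIT:P4(v=0,ok=F)] out:-; in:P6
Tick 9: [PARSE:-, VALIDATE:P6(v=7,ok=T), TRANSFORM:-, EMIT:P5(v=0,ok=F)] out:P4(v=0); in:-
Tick 10: [PARSE:-, VALIDATE:-, TRANSFORM:P6(v=21,ok=T), EMIT:-] out:P5(v=0); in:-
Tick 11: [PARSE:-, VALIDATE:-, TRANSFORM:-, EMIT:P6(v=21,ok=T)] out:-; in:-
Tick 12: [PARSE:-, VALIDATE:-, TRANSFORM:-, EMIT:-] out:P6(v=21); in:-
P2: arrives tick 2, valid=False (id=2, id%3=2), emit tick 6, final value 0

Answer: 6 0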